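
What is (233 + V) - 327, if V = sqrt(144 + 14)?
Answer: -94 + sqrt(158) ≈ -81.430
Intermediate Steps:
V = sqrt(158) ≈ 12.570
(233 + V) - 327 = (233 + sqrt(158)) - 327 = -94 + sqrt(158)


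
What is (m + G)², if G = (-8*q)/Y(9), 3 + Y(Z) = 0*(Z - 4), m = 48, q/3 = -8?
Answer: 256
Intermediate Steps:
q = -24 (q = 3*(-8) = -24)
Y(Z) = -3 (Y(Z) = -3 + 0*(Z - 4) = -3 + 0*(-4 + Z) = -3 + 0 = -3)
G = -64 (G = -8*(-24)/(-3) = 192*(-⅓) = -64)
(m + G)² = (48 - 64)² = (-16)² = 256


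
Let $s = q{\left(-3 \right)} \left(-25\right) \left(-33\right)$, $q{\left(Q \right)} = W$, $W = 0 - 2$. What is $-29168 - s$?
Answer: $-27518$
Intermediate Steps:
$W = -2$ ($W = 0 - 2 = -2$)
$q{\left(Q \right)} = -2$
$s = -1650$ ($s = \left(-2\right) \left(-25\right) \left(-33\right) = 50 \left(-33\right) = -1650$)
$-29168 - s = -29168 - -1650 = -29168 + 1650 = -27518$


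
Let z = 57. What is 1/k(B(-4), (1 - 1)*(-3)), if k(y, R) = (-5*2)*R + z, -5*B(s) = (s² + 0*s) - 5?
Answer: 1/57 ≈ 0.017544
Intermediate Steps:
B(s) = 1 - s²/5 (B(s) = -((s² + 0*s) - 5)/5 = -((s² + 0) - 5)/5 = -(s² - 5)/5 = -(-5 + s²)/5 = 1 - s²/5)
k(y, R) = 57 - 10*R (k(y, R) = (-5*2)*R + 57 = -10*R + 57 = 57 - 10*R)
1/k(B(-4), (1 - 1)*(-3)) = 1/(57 - 10*(1 - 1)*(-3)) = 1/(57 - 0*(-3)) = 1/(57 - 10*0) = 1/(57 + 0) = 1/57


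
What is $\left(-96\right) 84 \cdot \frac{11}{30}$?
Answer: $- \frac{14784}{5} \approx -2956.8$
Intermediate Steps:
$\left(-96\right) 84 \cdot \frac{11}{30} = - 8064 \cdot 11 \cdot \frac{1}{30} = \left(-8064\right) \frac{11}{30} = - \frac{14784}{5}$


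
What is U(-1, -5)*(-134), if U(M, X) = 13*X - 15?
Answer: 10720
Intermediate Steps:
U(M, X) = -15 + 13*X
U(-1, -5)*(-134) = (-15 + 13*(-5))*(-134) = (-15 - 65)*(-134) = -80*(-134) = 10720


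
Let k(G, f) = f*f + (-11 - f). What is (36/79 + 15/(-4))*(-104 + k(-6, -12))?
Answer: -42681/316 ≈ -135.07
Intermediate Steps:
k(G, f) = -11 + f² - f (k(G, f) = f² + (-11 - f) = -11 + f² - f)
(36/79 + 15/(-4))*(-104 + k(-6, -12)) = (36/79 + 15/(-4))*(-104 + (-11 + (-12)² - 1*(-12))) = (36*(1/79) + 15*(-¼))*(-104 + (-11 + 144 + 12)) = (36/79 - 15/4)*(-104 + 145) = -1041/316*41 = -42681/316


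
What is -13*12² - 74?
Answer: -1946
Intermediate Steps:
-13*12² - 74 = -13*144 - 74 = -1872 - 74 = -1946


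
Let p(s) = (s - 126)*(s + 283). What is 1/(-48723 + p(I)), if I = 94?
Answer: -1/60787 ≈ -1.6451e-5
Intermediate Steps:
p(s) = (-126 + s)*(283 + s)
1/(-48723 + p(I)) = 1/(-48723 + (-35658 + 94² + 157*94)) = 1/(-48723 + (-35658 + 8836 + 14758)) = 1/(-48723 - 12064) = 1/(-60787) = -1/60787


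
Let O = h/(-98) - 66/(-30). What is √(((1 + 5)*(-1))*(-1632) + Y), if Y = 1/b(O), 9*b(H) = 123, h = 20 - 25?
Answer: 5*√658419/41 ≈ 98.955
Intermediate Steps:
h = -5
O = 1103/490 (O = -5/(-98) - 66/(-30) = -5*(-1/98) - 66*(-1/30) = 5/98 + 11/5 = 1103/490 ≈ 2.2510)
b(H) = 41/3 (b(H) = (⅑)*123 = 41/3)
Y = 3/41 (Y = 1/(41/3) = 3/41 ≈ 0.073171)
√(((1 + 5)*(-1))*(-1632) + Y) = √(((1 + 5)*(-1))*(-1632) + 3/41) = √((6*(-1))*(-1632) + 3/41) = √(-6*(-1632) + 3/41) = √(9792 + 3/41) = √(401475/41) = 5*√658419/41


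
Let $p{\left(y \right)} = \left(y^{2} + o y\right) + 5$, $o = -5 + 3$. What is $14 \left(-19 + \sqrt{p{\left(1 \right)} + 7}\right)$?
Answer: $-266 + 14 \sqrt{11} \approx -219.57$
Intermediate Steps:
$o = -2$
$p{\left(y \right)} = 5 + y^{2} - 2 y$ ($p{\left(y \right)} = \left(y^{2} - 2 y\right) + 5 = 5 + y^{2} - 2 y$)
$14 \left(-19 + \sqrt{p{\left(1 \right)} + 7}\right) = 14 \left(-19 + \sqrt{\left(5 + 1^{2} - 2\right) + 7}\right) = 14 \left(-19 + \sqrt{\left(5 + 1 - 2\right) + 7}\right) = 14 \left(-19 + \sqrt{4 + 7}\right) = 14 \left(-19 + \sqrt{11}\right) = -266 + 14 \sqrt{11}$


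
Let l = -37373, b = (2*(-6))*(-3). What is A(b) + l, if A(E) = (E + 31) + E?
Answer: -37270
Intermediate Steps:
b = 36 (b = -12*(-3) = 36)
A(E) = 31 + 2*E (A(E) = (31 + E) + E = 31 + 2*E)
A(b) + l = (31 + 2*36) - 37373 = (31 + 72) - 37373 = 103 - 37373 = -37270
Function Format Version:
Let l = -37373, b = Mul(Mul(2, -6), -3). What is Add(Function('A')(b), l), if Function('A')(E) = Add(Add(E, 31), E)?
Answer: -37270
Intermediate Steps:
b = 36 (b = Mul(-12, -3) = 36)
Function('A')(E) = Add(31, Mul(2, E)) (Function('A')(E) = Add(Add(31, E), E) = Add(31, Mul(2, E)))
Add(Function('A')(b), l) = Add(Add(31, Mul(2, 36)), -37373) = Add(Add(31, 72), -37373) = Add(103, -37373) = -37270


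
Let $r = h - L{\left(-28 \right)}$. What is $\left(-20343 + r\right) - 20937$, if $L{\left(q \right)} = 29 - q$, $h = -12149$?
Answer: $-53486$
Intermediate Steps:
$r = -12206$ ($r = -12149 - \left(29 - -28\right) = -12149 - \left(29 + 28\right) = -12149 - 57 = -12206$)
$\left(-20343 + r\right) - 20937 = \left(-20343 - 12206\right) - 20937 = -32549 - 20937 = -53486$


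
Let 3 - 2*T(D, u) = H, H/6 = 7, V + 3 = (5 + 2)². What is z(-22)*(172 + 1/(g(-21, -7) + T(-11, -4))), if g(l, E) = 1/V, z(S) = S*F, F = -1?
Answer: 847363/224 ≈ 3782.9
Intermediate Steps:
V = 46 (V = -3 + (5 + 2)² = -3 + 7² = -3 + 49 = 46)
z(S) = -S (z(S) = S*(-1) = -S)
H = 42 (H = 6*7 = 42)
g(l, E) = 1/46
T(D, u) = -39/2 (T(D, u) = 3/2 - ½*42 = 3/2 - 21 = -39/2)
z(-22)*(172 + 1/(g(-21, -7) + T(-11, -4))) = (-1*(-22))*(172 + 1/(1/46 - 39/2)) = 22*(172 + 1/(-448/23)) = 22*(172 - 23/448) = 22*(77033/448) = 847363/224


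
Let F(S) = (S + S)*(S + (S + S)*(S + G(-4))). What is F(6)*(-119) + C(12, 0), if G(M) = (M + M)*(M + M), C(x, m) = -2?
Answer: -1208090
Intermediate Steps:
G(M) = 4*M² (G(M) = (2*M)*(2*M) = 4*M²)
F(S) = 2*S*(S + 2*S*(64 + S)) (F(S) = (S + S)*(S + (S + S)*(S + 4*(-4)²)) = (2*S)*(S + (2*S)*(S + 4*16)) = (2*S)*(S + (2*S)*(S + 64)) = (2*S)*(S + (2*S)*(64 + S)) = (2*S)*(S + 2*S*(64 + S)) = 2*S*(S + 2*S*(64 + S)))
F(6)*(-119) + C(12, 0) = (6²*(258 + 4*6))*(-119) - 2 = (36*(258 + 24))*(-119) - 2 = (36*282)*(-119) - 2 = 10152*(-119) - 2 = -1208088 - 2 = -1208090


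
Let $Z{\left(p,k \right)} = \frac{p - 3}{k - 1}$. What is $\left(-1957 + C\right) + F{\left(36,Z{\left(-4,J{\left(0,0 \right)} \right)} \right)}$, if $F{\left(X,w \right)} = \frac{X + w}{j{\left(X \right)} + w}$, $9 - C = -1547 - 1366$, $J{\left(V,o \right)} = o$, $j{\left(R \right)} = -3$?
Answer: $\frac{3903}{4} \approx 975.75$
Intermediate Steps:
$Z{\left(p,k \right)} = \frac{-3 + p}{-1 + k}$
$C = 2922$ ($C = 9 - \left(-1547 - 1366\right) = 9 - -2913 = 9 + 2913 = 2922$)
$F{\left(X,w \right)} = \frac{X + w}{-3 + w}$
$\left(-1957 + C\right) + F{\left(36,Z{\left(-4,J{\left(0,0 \right)} \right)} \right)} = \left(-1957 + 2922\right) + \frac{36 + \frac{-3 - 4}{-1 + 0}}{-3 + \frac{-3 - 4}{-1 + 0}} = 965 + \frac{36 + \frac{1}{-1} \left(-7\right)}{-3 + \frac{1}{-1} \left(-7\right)} = 965 + \frac{36 - -7}{-3 - -7} = 965 + \frac{36 + 7}{-3 + 7} = 965 + \frac{1}{4} \cdot 43 = 965 + \frac{43}{4} = \frac{3903}{4}$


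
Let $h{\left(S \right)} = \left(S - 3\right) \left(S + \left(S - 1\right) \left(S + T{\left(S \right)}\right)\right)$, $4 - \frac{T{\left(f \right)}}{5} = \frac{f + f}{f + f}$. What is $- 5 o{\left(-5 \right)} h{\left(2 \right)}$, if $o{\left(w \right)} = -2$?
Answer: $-190$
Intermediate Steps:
$T{\left(f \right)} = 15$ ($T{\left(f \right)} = 20 - 5 \frac{f + f}{f + f} = 20 - 5 \frac{2 f}{2 f} = 20 - 5 \cdot 2 f \frac{1}{2 f} = 20 - 5 = 15$)
$h{\left(S \right)} = \left(-3 + S\right) \left(S + \left(-1 + S\right) \left(15 + S\right)\right)$ ($h{\left(S \right)} = \left(S - 3\right) \left(S + \left(S - 1\right) \left(S + 15\right)\right) = \left(-3 + S\right) \left(S + \left(-1 + S\right) \left(15 + S\right)\right)$)
$- 5 o{\left(-5 \right)} h{\left(2 \right)} = \left(-5\right) \left(-2\right) \left(45 + 2^{3} - 120 + 12 \cdot 2^{2}\right) = 10 \left(45 + 8 - 120 + 12 \cdot 4\right) = 10 \left(45 + 8 - 120 + 48\right) = 10 \left(-19\right) = -190$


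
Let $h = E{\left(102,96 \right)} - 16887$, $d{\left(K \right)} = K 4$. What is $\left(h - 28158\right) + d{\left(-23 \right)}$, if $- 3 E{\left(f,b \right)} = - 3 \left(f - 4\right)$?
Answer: $-45039$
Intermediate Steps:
$E{\left(f,b \right)} = -4 + f$ ($E{\left(f,b \right)} = - \frac{\left(-3\right) \left(f - 4\right)}{3} = - \frac{\left(-3\right) \left(-4 + f\right)}{3} = - \frac{12 - 3 f}{3} = -4 + f$)
$d{\left(K \right)} = 4 K$
$h = -16789$ ($h = \left(-4 + 102\right) - 16887 = 98 - 16887 = -16789$)
$\left(h - 28158\right) + d{\left(-23 \right)} = \left(-16789 - 28158\right) + 4 \left(-23\right) = -44947 - 92 = -45039$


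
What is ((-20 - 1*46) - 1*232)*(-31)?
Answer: 9238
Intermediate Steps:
((-20 - 1*46) - 1*232)*(-31) = ((-20 - 46) - 232)*(-31) = (-66 - 232)*(-31) = -298*(-31) = 9238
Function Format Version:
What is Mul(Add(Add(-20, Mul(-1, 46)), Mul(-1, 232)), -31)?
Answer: 9238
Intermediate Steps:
Mul(Add(Add(-20, Mul(-1, 46)), Mul(-1, 232)), -31) = Mul(Add(Add(-20, -46), -232), -31) = Mul(Add(-66, -232), -31) = Mul(-298, -31) = 9238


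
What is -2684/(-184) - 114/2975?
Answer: 1990981/136850 ≈ 14.549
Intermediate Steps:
-2684/(-184) - 114/2975 = -2684*(-1/184) - 114*1/2975 = 671/46 - 114/2975 = 1990981/136850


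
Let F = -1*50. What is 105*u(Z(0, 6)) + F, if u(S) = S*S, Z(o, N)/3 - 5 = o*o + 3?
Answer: 60430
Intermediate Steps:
Z(o, N) = 24 + 3*o² (Z(o, N) = 15 + 3*(o*o + 3) = 15 + 3*(o² + 3) = 15 + 3*(3 + o²) = 15 + (9 + 3*o²) = 24 + 3*o²)
u(S) = S²
F = -50
105*u(Z(0, 6)) + F = 105*(24 + 3*0²)² - 50 = 105*(24 + 3*0)² - 50 = 105*(24 + 0)² - 50 = 105*24² - 50 = 105*576 - 50 = 60480 - 50 = 60430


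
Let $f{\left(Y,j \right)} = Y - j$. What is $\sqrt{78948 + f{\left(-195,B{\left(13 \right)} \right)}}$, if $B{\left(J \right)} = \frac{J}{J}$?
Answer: $4 \sqrt{4922} \approx 280.63$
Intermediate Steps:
$B{\left(J \right)} = 1$
$\sqrt{78948 + f{\left(-195,B{\left(13 \right)} \right)}} = \sqrt{78948 - 196} = \sqrt{78752} = 4 \sqrt{4922}$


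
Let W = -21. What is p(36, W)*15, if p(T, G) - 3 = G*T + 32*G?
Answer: -21375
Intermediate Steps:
p(T, G) = 3 + 32*G + G*T (p(T, G) = 3 + (G*T + 32*G) = 3 + (32*G + G*T) = 3 + 32*G + G*T)
p(36, W)*15 = (3 + 32*(-21) - 21*36)*15 = (3 - 672 - 756)*15 = -1425*15 = -21375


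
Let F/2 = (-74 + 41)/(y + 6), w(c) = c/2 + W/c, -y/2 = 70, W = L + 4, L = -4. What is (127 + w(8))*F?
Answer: 4323/67 ≈ 64.522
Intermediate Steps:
W = 0 (W = -4 + 4 = 0)
y = -140 (y = -2*70 = -140)
w(c) = c/2 (w(c) = c/2 + 0/c = c*(½) + 0 = c/2 + 0 = c/2)
F = 33/67 (F = 2*((-74 + 41)/(-140 + 6)) = 2*(-33/(-134)) = 2*(-33*(-1/134)) = 2*(33/134) = 33/67 ≈ 0.49254)
(127 + w(8))*F = (127 + (½)*8)*(33/67) = (127 + 4)*(33/67) = 131*(33/67) = 4323/67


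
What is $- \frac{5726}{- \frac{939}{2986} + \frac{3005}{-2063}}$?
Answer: $\frac{35272835668}{10910087} \approx 3233.0$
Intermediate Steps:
$- \frac{5726}{- \frac{939}{2986} + \frac{3005}{-2063}} = - \frac{5726}{\left(-939\right) \frac{1}{2986} + 3005 \left(- \frac{1}{2063}\right)} = - \frac{5726}{- \frac{939}{2986} - \frac{3005}{2063}} = - \frac{5726}{- \frac{10910087}{6160118}} = \left(-5726\right) \left(- \frac{6160118}{10910087}\right) = \frac{35272835668}{10910087}$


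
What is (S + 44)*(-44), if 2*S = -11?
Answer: -1694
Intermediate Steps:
S = -11/2 (S = (½)*(-11) = -11/2 ≈ -5.5000)
(S + 44)*(-44) = (-11/2 + 44)*(-44) = (77/2)*(-44) = -1694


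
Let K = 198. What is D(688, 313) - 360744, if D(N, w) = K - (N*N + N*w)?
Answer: -1049234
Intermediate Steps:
D(N, w) = 198 - N² - N*w (D(N, w) = 198 - (N*N + N*w) = 198 - (N² + N*w) = 198 + (-N² - N*w) = 198 - N² - N*w)
D(688, 313) - 360744 = (198 - 1*688² - 1*688*313) - 360744 = (198 - 1*473344 - 215344) - 360744 = (198 - 473344 - 215344) - 360744 = -688490 - 360744 = -1049234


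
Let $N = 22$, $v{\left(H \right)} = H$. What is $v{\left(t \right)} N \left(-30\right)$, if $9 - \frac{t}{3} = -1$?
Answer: $-19800$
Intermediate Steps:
$t = 30$ ($t = 27 - -3 = 27 + 3 = 30$)
$v{\left(t \right)} N \left(-30\right) = 30 \cdot 22 \left(-30\right) = 660 \left(-30\right) = -19800$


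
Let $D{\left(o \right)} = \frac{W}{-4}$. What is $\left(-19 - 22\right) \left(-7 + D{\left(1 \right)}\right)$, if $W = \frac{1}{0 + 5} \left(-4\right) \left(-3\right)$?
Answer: $\frac{1558}{5} \approx 311.6$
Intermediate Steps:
$W = \frac{12}{5}$ ($W = \frac{1}{5} \left(-4\right) \left(-3\right) = \left(- \frac{4}{5}\right) \left(-3\right) = \frac{12}{5} \approx 2.4$)
$D{\left(o \right)} = - \frac{3}{5}$ ($D{\left(o \right)} = \frac{12}{5 \left(-4\right)} = \frac{12}{5} \left(- \frac{1}{4}\right) = - \frac{3}{5}$)
$\left(-19 - 22\right) \left(-7 + D{\left(1 \right)}\right) = \left(-19 - 22\right) \left(-7 - \frac{3}{5}\right) = \left(-19 - 22\right) \left(- \frac{38}{5}\right) = \left(-41\right) \left(- \frac{38}{5}\right) = \frac{1558}{5}$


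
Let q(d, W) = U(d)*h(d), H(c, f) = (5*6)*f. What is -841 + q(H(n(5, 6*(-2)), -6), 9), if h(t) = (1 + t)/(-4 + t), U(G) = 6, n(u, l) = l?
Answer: -76835/92 ≈ -835.16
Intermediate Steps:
H(c, f) = 30*f
h(t) = (1 + t)/(-4 + t)
q(d, W) = 6*(1 + d)/(-4 + d) (q(d, W) = 6*((1 + d)/(-4 + d)) = 6*(1 + d)/(-4 + d))
-841 + q(H(n(5, 6*(-2)), -6), 9) = -841 + 6*(1 + 30*(-6))/(-4 + 30*(-6)) = -841 + 6*(1 - 180)/(-4 - 180) = -841 + 6*(-179)/(-184) = -841 + 6*(-1/184)*(-179) = -841 + 537/92 = -76835/92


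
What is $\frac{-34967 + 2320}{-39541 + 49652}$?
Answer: $- \frac{32647}{10111} \approx -3.2289$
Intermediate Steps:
$\frac{-34967 + 2320}{-39541 + 49652} = - \frac{32647}{10111}$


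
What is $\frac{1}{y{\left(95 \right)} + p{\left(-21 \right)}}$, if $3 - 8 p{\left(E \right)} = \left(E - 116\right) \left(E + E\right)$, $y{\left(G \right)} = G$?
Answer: $- \frac{8}{4991} \approx -0.0016029$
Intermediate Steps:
$p{\left(E \right)} = \frac{3}{8} - \frac{E \left(-116 + E\right)}{4}$ ($p{\left(E \right)} = \frac{3}{8} - \frac{\left(E - 116\right) \left(E + E\right)}{8} = \frac{3}{8} - \frac{\left(-116 + E\right) 2 E}{8} = \frac{3}{8} - \frac{2 E \left(-116 + E\right)}{8} = \frac{3}{8} - \frac{E \left(-116 + E\right)}{4}$)
$\frac{1}{y{\left(95 \right)} + p{\left(-21 \right)}} = \frac{1}{95 + \left(\frac{3}{8} + 29 \left(-21\right) - \frac{\left(-21\right)^{2}}{4}\right)} = \frac{1}{95 - \frac{5751}{8}} = \frac{1}{- \frac{4991}{8}} = - \frac{8}{4991}$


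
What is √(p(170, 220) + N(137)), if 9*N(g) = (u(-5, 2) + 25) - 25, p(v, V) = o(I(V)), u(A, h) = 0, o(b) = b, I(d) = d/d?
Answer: 1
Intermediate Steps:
I(d) = 1
p(v, V) = 1
N(g) = 0 (N(g) = ((0 + 25) - 25)/9 = (25 - 25)/9 = (⅑)*0 = 0)
√(p(170, 220) + N(137)) = √(1 + 0) = √1 = 1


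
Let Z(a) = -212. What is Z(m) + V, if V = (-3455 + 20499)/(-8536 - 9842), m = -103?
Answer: -1956590/9189 ≈ -212.93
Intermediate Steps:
V = -8522/9189 (V = 17044/(-18378) = 17044*(-1/18378) = -8522/9189 ≈ -0.92741)
Z(m) + V = -212 - 8522/9189 = -1956590/9189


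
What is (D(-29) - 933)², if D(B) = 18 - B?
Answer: 784996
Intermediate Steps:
(D(-29) - 933)² = ((18 - 1*(-29)) - 933)² = ((18 + 29) - 933)² = (47 - 933)² = (-886)² = 784996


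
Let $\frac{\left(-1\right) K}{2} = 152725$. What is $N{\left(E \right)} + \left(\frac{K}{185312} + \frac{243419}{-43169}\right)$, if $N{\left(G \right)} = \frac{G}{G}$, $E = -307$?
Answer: $- \frac{25147349525}{3999866864} \approx -6.287$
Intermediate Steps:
$K = -305450$ ($K = \left(-2\right) 152725 = -305450$)
$N{\left(G \right)} = 1$
$N{\left(E \right)} + \left(\frac{K}{185312} + \frac{243419}{-43169}\right) = 1 + \left(- \frac{305450}{185312} + \frac{243419}{-43169}\right) = 1 + \left(\left(-305450\right) \frac{1}{185312} + 243419 \left(- \frac{1}{43169}\right)\right) = 1 - \frac{29147216389}{3999866864} = - \frac{25147349525}{3999866864}$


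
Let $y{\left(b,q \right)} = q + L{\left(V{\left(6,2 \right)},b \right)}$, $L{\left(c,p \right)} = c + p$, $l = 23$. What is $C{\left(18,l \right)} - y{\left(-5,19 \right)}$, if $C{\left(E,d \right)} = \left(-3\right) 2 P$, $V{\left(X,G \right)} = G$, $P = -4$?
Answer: $8$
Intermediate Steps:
$C{\left(E,d \right)} = 24$ ($C{\left(E,d \right)} = \left(-3\right) 2 \left(-4\right) = \left(-6\right) \left(-4\right) = 24$)
$y{\left(b,q \right)} = 2 + b + q$ ($y{\left(b,q \right)} = q + \left(2 + b\right) = 2 + b + q$)
$C{\left(18,l \right)} - y{\left(-5,19 \right)} = 24 - \left(2 - 5 + 19\right) = 24 - 16 = 8$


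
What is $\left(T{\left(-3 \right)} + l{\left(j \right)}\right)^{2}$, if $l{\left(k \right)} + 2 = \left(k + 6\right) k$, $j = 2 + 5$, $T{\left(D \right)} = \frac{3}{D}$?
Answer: $7744$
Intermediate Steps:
$j = 7$
$l{\left(k \right)} = -2 + k \left(6 + k\right)$ ($l{\left(k \right)} = -2 + \left(k + 6\right) k = -2 + \left(6 + k\right) k = -2 + k \left(6 + k\right)$)
$\left(T{\left(-3 \right)} + l{\left(j \right)}\right)^{2} = \left(\frac{3}{-3} + \left(-2 + 7^{2} + 6 \cdot 7\right)\right)^{2} = \left(3 \left(- \frac{1}{3}\right) + \left(-2 + 49 + 42\right)\right)^{2} = \left(-1 + 89\right)^{2} = 88^{2} = 7744$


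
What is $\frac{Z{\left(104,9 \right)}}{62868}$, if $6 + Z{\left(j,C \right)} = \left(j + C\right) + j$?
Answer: $\frac{211}{62868} \approx 0.0033562$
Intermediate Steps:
$Z{\left(j,C \right)} = -6 + C + 2 j$ ($Z{\left(j,C \right)} = -6 + \left(\left(j + C\right) + j\right) = -6 + \left(\left(C + j\right) + j\right) = -6 + \left(C + 2 j\right) = -6 + C + 2 j$)
$\frac{Z{\left(104,9 \right)}}{62868} = \frac{-6 + 9 + 2 \cdot 104}{62868} = \left(-6 + 9 + 208\right) \frac{1}{62868} = 211 \cdot \frac{1}{62868} = \frac{211}{62868}$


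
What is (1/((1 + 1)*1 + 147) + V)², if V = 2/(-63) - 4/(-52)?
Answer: 40094224/14891564961 ≈ 0.0026924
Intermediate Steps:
V = 37/819 (V = 2*(-1/63) - 4*(-1/52) = -2/63 + 1/13 = 37/819 ≈ 0.045177)
(1/((1 + 1)*1 + 147) + V)² = (1/((1 + 1)*1 + 147) + 37/819)² = (1/(2*1 + 147) + 37/819)² = (1/(2 + 147) + 37/819)² = (1/149 + 37/819)² = (6332/122031)² = 40094224/14891564961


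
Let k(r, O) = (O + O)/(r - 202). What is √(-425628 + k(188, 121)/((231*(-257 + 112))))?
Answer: I*√3946433451915/3045 ≈ 652.4*I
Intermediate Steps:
k(r, O) = 2*O/(-202 + r) (k(r, O) = (2*O)/(-202 + r) = 2*O/(-202 + r))
√(-425628 + k(188, 121)/((231*(-257 + 112)))) = √(-425628 + (2*121/(-202 + 188))/((231*(-257 + 112)))) = √(-425628 + (2*121/(-14))/((231*(-145)))) = √(-425628 + (2*121*(-1/14))/(-33495)) = √(-425628 - 121/7*(-1/33495)) = √(-425628 + 11/21315) = √(-9072260809/21315) = I*√3946433451915/3045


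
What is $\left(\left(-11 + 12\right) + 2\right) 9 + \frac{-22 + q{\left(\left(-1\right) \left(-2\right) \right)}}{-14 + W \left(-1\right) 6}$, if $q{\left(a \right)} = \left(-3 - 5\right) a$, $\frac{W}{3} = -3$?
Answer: $\frac{521}{20} \approx 26.05$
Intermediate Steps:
$W = -9$ ($W = 3 \left(-3\right) = -9$)
$q{\left(a \right)} = - 8 a$
$\left(\left(-11 + 12\right) + 2\right) 9 + \frac{-22 + q{\left(\left(-1\right) \left(-2\right) \right)}}{-14 + W \left(-1\right) 6} = \left(\left(-11 + 12\right) + 2\right) 9 + \frac{-22 - 8 \left(\left(-1\right) \left(-2\right)\right)}{-14 + \left(-9\right) \left(-1\right) 6} = \left(1 + 2\right) 9 + \frac{-22 - 16}{-14 + 9 \cdot 6} = 3 \cdot 9 + \frac{-22 - 16}{-14 + 54} = 27 - \frac{38}{40} = 27 - \frac{19}{20} = \frac{521}{20}$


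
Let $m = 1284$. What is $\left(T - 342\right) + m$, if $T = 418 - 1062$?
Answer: $298$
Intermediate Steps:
$T = -644$
$\left(T - 342\right) + m = \left(-644 - 342\right) + 1284 = -986 + 1284 = 298$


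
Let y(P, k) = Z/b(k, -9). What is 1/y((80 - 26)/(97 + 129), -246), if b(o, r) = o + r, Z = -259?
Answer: 255/259 ≈ 0.98456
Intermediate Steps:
y(P, k) = -259/(-9 + k) (y(P, k) = -259/(k - 9) = -259/(-9 + k))
1/y((80 - 26)/(97 + 129), -246) = 1/(-259/(-9 - 246)) = 1/(-259/(-255)) = 1/(-259*(-1/255)) = 1/(259/255) = 255/259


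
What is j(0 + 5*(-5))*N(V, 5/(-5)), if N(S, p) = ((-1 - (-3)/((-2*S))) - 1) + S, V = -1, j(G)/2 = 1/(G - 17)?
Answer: 1/14 ≈ 0.071429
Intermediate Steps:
j(G) = 2/(-17 + G) (j(G) = 2/(G - 17) = 2/(-17 + G))
N(S, p) = -2 + S - 3/(2*S) (N(S, p) = ((-1 - (-3)*(-1/(2*S))) - 1) + S = ((-1 - 3/(2*S)) - 1) + S = (-2 - 3/(2*S)) + S = -2 + S - 3/(2*S))
j(0 + 5*(-5))*N(V, 5/(-5)) = (2/(-17 + (0 + 5*(-5))))*(-2 - 1 - 3/2/(-1)) = (2/(-17 + (0 - 25)))*(-2 - 1 - 3/2*(-1)) = (2/(-17 - 25))*(-2 - 1 + 3/2) = (2/(-42))*(-3/2) = (2*(-1/42))*(-3/2) = -1/21*(-3/2) = 1/14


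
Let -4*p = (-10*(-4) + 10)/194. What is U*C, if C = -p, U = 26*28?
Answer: 4550/97 ≈ 46.907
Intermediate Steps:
U = 728
p = -25/388 (p = -(-10*(-4) + 10)/(4*194) = -(40 + 10)/(4*194) = -25/(2*194) = -¼*25/97 = -25/388 ≈ -0.064433)
C = 25/388 (C = -1*(-25/388) = 25/388 ≈ 0.064433)
U*C = 728*(25/388) = 4550/97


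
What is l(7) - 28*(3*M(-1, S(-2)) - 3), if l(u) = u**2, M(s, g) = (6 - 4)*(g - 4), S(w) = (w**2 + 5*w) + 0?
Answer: 1813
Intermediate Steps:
S(w) = w**2 + 5*w
M(s, g) = -8 + 2*g (M(s, g) = 2*(-4 + g) = -8 + 2*g)
l(7) - 28*(3*M(-1, S(-2)) - 3) = 7**2 - 28*(3*(-8 + 2*(-2*(5 - 2))) - 3) = 49 - 28*(3*(-8 + 2*(-2*3)) - 3) = 49 - 28*(3*(-8 + 2*(-6)) - 3) = 49 - 28*(3*(-8 - 12) - 3) = 49 - 28*(3*(-20) - 3) = 49 - 28*(-60 - 3) = 49 - 28*(-63) = 49 + 1764 = 1813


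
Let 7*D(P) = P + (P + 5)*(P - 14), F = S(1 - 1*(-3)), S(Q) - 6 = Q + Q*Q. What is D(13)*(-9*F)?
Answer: 1170/7 ≈ 167.14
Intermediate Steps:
S(Q) = 6 + Q + Q² (S(Q) = 6 + (Q + Q*Q) = 6 + (Q + Q²) = 6 + Q + Q²)
F = 26 (F = 6 + (1 - 1*(-3)) + (1 - 1*(-3))² = 6 + (1 + 3) + (1 + 3)² = 6 + 4 + 4² = 6 + 4 + 16 = 26)
D(P) = P/7 + (-14 + P)*(5 + P)/7 (D(P) = (P + (P + 5)*(P - 14))/7 = (P + (5 + P)*(-14 + P))/7 = (P + (-14 + P)*(5 + P))/7 = P/7 + (-14 + P)*(5 + P)/7)
D(13)*(-9*F) = (-10 - 8/7*13 + (⅐)*13²)*(-9*26) = (-10 - 104/7 + (⅐)*169)*(-234) = (-10 - 104/7 + 169/7)*(-234) = -5/7*(-234) = 1170/7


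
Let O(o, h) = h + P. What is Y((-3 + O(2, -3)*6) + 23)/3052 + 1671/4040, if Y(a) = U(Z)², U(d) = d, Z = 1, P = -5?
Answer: 1275983/3082520 ≈ 0.41394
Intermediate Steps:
O(o, h) = -5 + h (O(o, h) = h - 5 = -5 + h)
Y(a) = 1 (Y(a) = 1² = 1)
Y((-3 + O(2, -3)*6) + 23)/3052 + 1671/4040 = 1/3052 + 1671/4040 = 1275983/3082520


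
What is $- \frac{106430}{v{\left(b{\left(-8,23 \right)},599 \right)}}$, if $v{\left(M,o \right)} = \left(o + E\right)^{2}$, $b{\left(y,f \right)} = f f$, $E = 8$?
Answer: $- \frac{106430}{368449} \approx -0.28886$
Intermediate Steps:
$b{\left(y,f \right)} = f^{2}$
$v{\left(M,o \right)} = \left(8 + o\right)^{2}$ ($v{\left(M,o \right)} = \left(o + 8\right)^{2} = \left(8 + o\right)^{2}$)
$- \frac{106430}{v{\left(b{\left(-8,23 \right)},599 \right)}} = - \frac{106430}{\left(8 + 599\right)^{2}} = - \frac{106430}{607^{2}} = - \frac{106430}{368449}$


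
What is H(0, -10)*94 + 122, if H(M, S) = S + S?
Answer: -1758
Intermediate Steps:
H(M, S) = 2*S
H(0, -10)*94 + 122 = (2*(-10))*94 + 122 = -20*94 + 122 = -1880 + 122 = -1758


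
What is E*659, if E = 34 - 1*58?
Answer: -15816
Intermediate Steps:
E = -24 (E = 34 - 58 = -24)
E*659 = -24*659 = -15816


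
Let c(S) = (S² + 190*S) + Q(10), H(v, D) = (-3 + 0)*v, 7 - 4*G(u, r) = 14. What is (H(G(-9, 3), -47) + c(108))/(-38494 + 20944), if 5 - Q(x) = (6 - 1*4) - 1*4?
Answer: -25757/14040 ≈ -1.8345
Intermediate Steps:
G(u, r) = -7/4 (G(u, r) = 7/4 - ¼*14 = 7/4 - 7/2 = -7/4)
Q(x) = 7 (Q(x) = 5 - ((6 - 1*4) - 1*4) = 5 - ((6 - 4) - 4) = 5 - (2 - 4) = 5 - 1*(-2) = 5 + 2 = 7)
H(v, D) = -3*v
c(S) = 7 + S² + 190*S (c(S) = (S² + 190*S) + 7 = 7 + S² + 190*S)
(H(G(-9, 3), -47) + c(108))/(-38494 + 20944) = (-3*(-7/4) + (7 + 108² + 190*108))/(-38494 + 20944) = (21/4 + (7 + 11664 + 20520))/(-17550) = (21/4 + 32191)*(-1/17550) = (128785/4)*(-1/17550) = -25757/14040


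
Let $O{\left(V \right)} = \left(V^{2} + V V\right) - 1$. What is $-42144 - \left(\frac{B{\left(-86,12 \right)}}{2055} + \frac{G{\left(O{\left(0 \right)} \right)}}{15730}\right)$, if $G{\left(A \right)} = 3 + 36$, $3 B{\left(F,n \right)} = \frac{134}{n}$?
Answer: $- \frac{94313856482}{2237895} \approx -42144.0$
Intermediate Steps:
$B{\left(F,n \right)} = \frac{134}{3 n}$ ($B{\left(F,n \right)} = \frac{134 \frac{1}{n}}{3} = \frac{134}{3 n}$)
$O{\left(V \right)} = -1 + 2 V^{2}$ ($O{\left(V \right)} = \left(V^{2} + V^{2}\right) - 1 = 2 V^{2} - 1 = -1 + 2 V^{2}$)
$G{\left(A \right)} = 39$
$-42144 - \left(\frac{B{\left(-86,12 \right)}}{2055} + \frac{G{\left(O{\left(0 \right)} \right)}}{15730}\right) = -42144 - \left(\frac{\frac{134}{3} \cdot \frac{1}{12}}{2055} + \frac{39}{15730}\right) = -42144 - \left(\frac{134}{3} \cdot \frac{1}{12} \cdot \frac{1}{2055} + 39 \cdot \frac{1}{15730}\right) = -42144 - \left(\frac{67}{18} \cdot \frac{1}{2055} + \frac{3}{1210}\right) = -42144 - \left(\frac{67}{36990} + \frac{3}{1210}\right) = -42144 - \frac{9602}{2237895} = - \frac{94313856482}{2237895}$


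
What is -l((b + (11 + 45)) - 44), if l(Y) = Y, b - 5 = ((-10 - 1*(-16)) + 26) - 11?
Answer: -38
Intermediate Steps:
b = 26 (b = 5 + (((-10 - 1*(-16)) + 26) - 11) = 5 + (((-10 + 16) + 26) - 11) = 5 + ((6 + 26) - 11) = 5 + (32 - 11) = 5 + 21 = 26)
-l((b + (11 + 45)) - 44) = -((26 + (11 + 45)) - 44) = -((26 + 56) - 44) = -(82 - 44) = -1*38 = -38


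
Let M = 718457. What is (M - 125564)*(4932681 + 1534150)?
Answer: 3834138832083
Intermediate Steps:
(M - 125564)*(4932681 + 1534150) = (718457 - 125564)*(4932681 + 1534150) = 592893*6466831 = 3834138832083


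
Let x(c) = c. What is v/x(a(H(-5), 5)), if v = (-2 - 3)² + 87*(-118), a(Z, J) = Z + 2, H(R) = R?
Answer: 10241/3 ≈ 3413.7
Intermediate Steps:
a(Z, J) = 2 + Z
v = -10241 (v = (-5)² - 10266 = 25 - 10266 = -10241)
v/x(a(H(-5), 5)) = -10241/(2 - 5) = -10241/(-3) = -10241*(-⅓) = 10241/3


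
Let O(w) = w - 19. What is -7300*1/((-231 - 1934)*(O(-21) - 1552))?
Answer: -365/172334 ≈ -0.0021180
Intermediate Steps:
O(w) = -19 + w
-7300*1/((-231 - 1934)*(O(-21) - 1552)) = -7300*1/((-231 - 1934)*((-19 - 21) - 1552)) = -7300*(-1/(2165*(-40 - 1552))) = -7300/((-1592*(-2165))) = -7300/3446680 = -7300*1/3446680 = -365/172334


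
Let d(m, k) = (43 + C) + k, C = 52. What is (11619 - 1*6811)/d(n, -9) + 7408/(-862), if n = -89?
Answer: 876852/18533 ≈ 47.313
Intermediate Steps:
d(m, k) = 95 + k (d(m, k) = (43 + 52) + k = 95 + k)
(11619 - 1*6811)/d(n, -9) + 7408/(-862) = (11619 - 1*6811)/(95 - 9) + 7408/(-862) = (11619 - 6811)/86 + 7408*(-1/862) = 4808*(1/86) - 3704/431 = 2404/43 - 3704/431 = 876852/18533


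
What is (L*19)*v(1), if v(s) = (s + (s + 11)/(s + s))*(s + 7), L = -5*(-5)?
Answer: 26600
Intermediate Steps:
L = 25
v(s) = (7 + s)*(s + (11 + s)/(2*s)) (v(s) = (s + (11 + s)/((2*s)))*(7 + s) = (s + (11 + s)*(1/(2*s)))*(7 + s) = (s + (11 + s)/(2*s))*(7 + s) = (7 + s)*(s + (11 + s)/(2*s)))
(L*19)*v(1) = (25*19)*(9 + 1² + (15/2)*1 + (77/2)/1) = 475*(9 + 1 + 15/2 + (77/2)*1) = 475*(9 + 1 + 15/2 + 77/2) = 475*56 = 26600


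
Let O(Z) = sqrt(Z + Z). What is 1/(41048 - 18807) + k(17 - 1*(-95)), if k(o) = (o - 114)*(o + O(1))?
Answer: -4981983/22241 - 2*sqrt(2) ≈ -226.83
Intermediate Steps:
O(Z) = sqrt(2)*sqrt(Z) (O(Z) = sqrt(2*Z) = sqrt(2)*sqrt(Z))
k(o) = (-114 + o)*(o + sqrt(2)) (k(o) = (o - 114)*(o + sqrt(2)*sqrt(1)) = (-114 + o)*(o + sqrt(2)*1) = (-114 + o)*(o + sqrt(2)))
1/(41048 - 18807) + k(17 - 1*(-95)) = 1/(41048 - 18807) + ((17 - 1*(-95))**2 - 114*(17 - 1*(-95)) - 114*sqrt(2) + (17 - 1*(-95))*sqrt(2)) = 1/22241 + ((17 + 95)**2 - 114*(17 + 95) - 114*sqrt(2) + (17 + 95)*sqrt(2)) = 1/22241 + (112**2 - 114*112 - 114*sqrt(2) + 112*sqrt(2)) = 1/22241 + (12544 - 12768 - 114*sqrt(2) + 112*sqrt(2)) = 1/22241 + (-224 - 2*sqrt(2)) = -4981983/22241 - 2*sqrt(2)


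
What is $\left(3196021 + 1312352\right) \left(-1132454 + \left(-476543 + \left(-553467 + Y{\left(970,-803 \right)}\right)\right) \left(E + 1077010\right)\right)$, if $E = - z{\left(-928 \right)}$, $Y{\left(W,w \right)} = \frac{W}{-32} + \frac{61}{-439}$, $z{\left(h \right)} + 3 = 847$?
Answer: $- \frac{17551261568827903814733}{3512} \approx -4.9975 \cdot 10^{18}$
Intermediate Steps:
$z{\left(h \right)} = 844$ ($z{\left(h \right)} = -3 + 847 = 844$)
$Y{\left(W,w \right)} = - \frac{61}{439} - \frac{W}{32}$ ($Y{\left(W,w \right)} = W \left(- \frac{1}{32}\right) + 61 \left(- \frac{1}{439}\right) = - \frac{W}{32} - \frac{61}{439} = - \frac{61}{439} - \frac{W}{32}$)
$E = -844$ ($E = \left(-1\right) 844 = -844$)
$\left(3196021 + 1312352\right) \left(-1132454 + \left(-476543 + \left(-553467 + Y{\left(970,-803 \right)}\right)\right) \left(E + 1077010\right)\right) = \left(3196021 + 1312352\right) \left(-1132454 + \left(-476543 - \frac{3887766099}{7024}\right) \left(-844 + 1077010\right)\right) = 4508373 \left(-1132454 + \left(-476543 - \frac{3887766099}{7024}\right) 1076166\right) = 4508373 \left(-1132454 - \frac{3893032727820873}{3512}\right) = 4508373 \left(- \frac{3893036704999321}{3512}\right) = - \frac{17551261568827903814733}{3512}$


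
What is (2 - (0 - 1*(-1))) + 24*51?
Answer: 1225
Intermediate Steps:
(2 - (0 - 1*(-1))) + 24*51 = (2 - (0 + 1)) + 1224 = (2 - 1*1) + 1224 = (2 - 1) + 1224 = 1 + 1224 = 1225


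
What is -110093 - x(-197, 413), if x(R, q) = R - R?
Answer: -110093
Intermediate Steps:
x(R, q) = 0
-110093 - x(-197, 413) = -110093 - 1*0 = -110093 + 0 = -110093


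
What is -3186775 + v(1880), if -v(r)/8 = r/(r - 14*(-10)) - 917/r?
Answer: -75638188728/23735 ≈ -3.1868e+6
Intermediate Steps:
v(r) = 7336/r - 8*r/(140 + r) (v(r) = -8*(r/(r - 14*(-10)) - 917/r) = -8*(r/(r + 140) - 917/r) = -8*(r/(140 + r) - 917/r) = -8*(-917/r + r/(140 + r)) = 7336/r - 8*r/(140 + r))
-3186775 + v(1880) = -3186775 + 8*(128380 - 1*1880**2 + 917*1880)/(1880*(140 + 1880)) = -3186775 + 8*(1/1880)*(128380 - 1*3534400 + 1723960)/2020 = -3186775 + 8*(1/1880)*(1/2020)*(128380 - 3534400 + 1723960) = -3186775 + 8*(1/1880)*(1/2020)*(-1682060) = -3186775 - 84103/23735 = -75638188728/23735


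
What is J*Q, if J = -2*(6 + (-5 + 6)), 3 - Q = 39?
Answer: 504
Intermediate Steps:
Q = -36 (Q = 3 - 1*39 = 3 - 39 = -36)
J = -14 (J = -2*(6 + 1) = -2*7 = -14)
J*Q = -14*(-36) = 504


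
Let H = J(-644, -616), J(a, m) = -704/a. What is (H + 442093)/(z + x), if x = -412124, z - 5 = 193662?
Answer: -71177149/35171577 ≈ -2.0237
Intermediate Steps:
z = 193667 (z = 5 + 193662 = 193667)
H = 176/161 (H = -704/(-644) = -704*(-1/644) = 176/161 ≈ 1.0932)
(H + 442093)/(z + x) = (176/161 + 442093)/(193667 - 412124) = (71177149/161)/(-218457) = (71177149/161)*(-1/218457) = -71177149/35171577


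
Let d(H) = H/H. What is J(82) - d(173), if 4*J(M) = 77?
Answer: 73/4 ≈ 18.250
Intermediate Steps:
d(H) = 1
J(M) = 77/4 (J(M) = (¼)*77 = 77/4)
J(82) - d(173) = 77/4 - 1*1 = 77/4 - 1 = 73/4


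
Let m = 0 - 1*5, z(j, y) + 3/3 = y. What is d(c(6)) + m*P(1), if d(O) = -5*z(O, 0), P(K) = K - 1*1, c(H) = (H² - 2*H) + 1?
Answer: 5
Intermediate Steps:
c(H) = 1 + H² - 2*H
z(j, y) = -1 + y
m = -5 (m = 0 - 5 = -5)
P(K) = -1 + K (P(K) = K - 1 = -1 + K)
d(O) = 5 (d(O) = -5*(-1 + 0) = -5*(-1) = 5)
d(c(6)) + m*P(1) = 5 - 5*(-1 + 1) = 5 - 5*0 = 5 + 0 = 5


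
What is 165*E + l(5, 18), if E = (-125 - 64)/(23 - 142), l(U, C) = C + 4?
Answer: 4829/17 ≈ 284.06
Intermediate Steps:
l(U, C) = 4 + C
E = 27/17 (E = -189/(-119) = -189*(-1/119) = 27/17 ≈ 1.5882)
165*E + l(5, 18) = 165*(27/17) + (4 + 18) = 4455/17 + 22 = 4829/17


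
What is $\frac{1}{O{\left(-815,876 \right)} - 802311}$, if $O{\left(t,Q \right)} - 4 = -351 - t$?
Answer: $- \frac{1}{801843} \approx -1.2471 \cdot 10^{-6}$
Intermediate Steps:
$O{\left(t,Q \right)} = -347 - t$ ($O{\left(t,Q \right)} = 4 - \left(351 + t\right) = -347 - t$)
$\frac{1}{O{\left(-815,876 \right)} - 802311} = \frac{1}{\left(-347 - -815\right) - 802311} = \frac{1}{\left(-347 + 815\right) - 802311} = \frac{1}{468 - 802311} = \frac{1}{-801843} = - \frac{1}{801843}$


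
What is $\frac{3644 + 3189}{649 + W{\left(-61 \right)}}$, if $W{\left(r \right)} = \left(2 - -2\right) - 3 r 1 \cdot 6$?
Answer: $\frac{6833}{5041} \approx 1.3555$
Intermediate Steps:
$W{\left(r \right)} = - 72 r$ ($W{\left(r \right)} = \left(2 + 2\right) \left(- 3 r\right) 6 = 4 \left(- 3 r\right) 6 = - 12 r 6 = - 72 r$)
$\frac{3644 + 3189}{649 + W{\left(-61 \right)}} = \frac{3644 + 3189}{649 - -4392} = \frac{6833}{649 + 4392} = \frac{6833}{5041}$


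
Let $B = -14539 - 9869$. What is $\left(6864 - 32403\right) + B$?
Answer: $-49947$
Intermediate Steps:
$B = -24408$
$\left(6864 - 32403\right) + B = \left(6864 - 32403\right) - 24408 = -25539 - 24408 = -49947$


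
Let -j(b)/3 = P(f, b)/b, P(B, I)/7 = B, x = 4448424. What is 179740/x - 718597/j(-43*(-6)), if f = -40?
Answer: -17181851613113/77847420 ≈ -2.2071e+5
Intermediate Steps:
P(B, I) = 7*B
j(b) = 840/b (j(b) = -3*7*(-40)/b = -(-840)/b = 840/b)
179740/x - 718597/j(-43*(-6)) = 179740/4448424 - 718597/(840/((-43*(-6)))) = 179740*(1/4448424) - 718597/(840/258) = 44935/1112106 - 718597/(840*(1/258)) = 44935/1112106 - 718597/140/43 = 44935/1112106 - 718597*43/140 = 44935/1112106 - 30899671/140 = -17181851613113/77847420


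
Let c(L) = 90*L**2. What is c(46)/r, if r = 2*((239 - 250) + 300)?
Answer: 95220/289 ≈ 329.48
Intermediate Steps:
r = 578 (r = 2*(-11 + 300) = 2*289 = 578)
c(46)/r = (90*46**2)/578 = (90*2116)*(1/578) = 190440*(1/578) = 95220/289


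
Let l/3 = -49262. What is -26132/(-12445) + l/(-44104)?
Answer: 1495861249/274437140 ≈ 5.4507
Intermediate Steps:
l = -147786 (l = 3*(-49262) = -147786)
-26132/(-12445) + l/(-44104) = -26132/(-12445) - 147786/(-44104) = -26132*(-1/12445) - 147786*(-1/44104) = 26132/12445 + 73893/22052 = 1495861249/274437140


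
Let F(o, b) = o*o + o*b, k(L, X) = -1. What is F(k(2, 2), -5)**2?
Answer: 36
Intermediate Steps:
F(o, b) = o**2 + b*o
F(k(2, 2), -5)**2 = (-(-5 - 1))**2 = (-1*(-6))**2 = 6**2 = 36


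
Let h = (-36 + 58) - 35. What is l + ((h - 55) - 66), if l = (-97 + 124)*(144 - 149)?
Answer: -269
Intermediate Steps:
h = -13 (h = 22 - 35 = -13)
l = -135 (l = 27*(-5) = -135)
l + ((h - 55) - 66) = -135 + ((-13 - 55) - 66) = -135 + (-68 - 66) = -135 - 134 = -269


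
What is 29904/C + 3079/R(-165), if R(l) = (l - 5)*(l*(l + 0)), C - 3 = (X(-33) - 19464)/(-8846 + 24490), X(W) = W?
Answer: 144345292573309/8465069250 ≈ 17052.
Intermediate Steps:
C = 27435/15644 (C = 3 + (-33 - 19464)/(-8846 + 24490) = 3 - 19497/15644 = 27435/15644 ≈ 1.7537)
R(l) = l²*(-5 + l) (R(l) = (-5 + l)*(l*l) = (-5 + l)*l² = l²*(-5 + l))
29904/C + 3079/R(-165) = 29904/(27435/15644) + 3079/(((-165)²*(-5 - 165))) = 29904*(15644/27435) + 3079/((27225*(-170))) = 155939392/9145 + 3079/(-4628250) = 155939392/9145 + 3079*(-1/4628250) = 155939392/9145 - 3079/4628250 = 144345292573309/8465069250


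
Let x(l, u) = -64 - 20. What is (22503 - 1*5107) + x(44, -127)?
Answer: 17312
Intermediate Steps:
x(l, u) = -84
(22503 - 1*5107) + x(44, -127) = (22503 - 1*5107) - 84 = (22503 - 5107) - 84 = 17396 - 84 = 17312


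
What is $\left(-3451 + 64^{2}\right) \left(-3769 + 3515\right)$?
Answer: $-163830$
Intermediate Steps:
$\left(-3451 + 64^{2}\right) \left(-3769 + 3515\right) = \left(-3451 + 4096\right) \left(-254\right) = 645 \left(-254\right) = -163830$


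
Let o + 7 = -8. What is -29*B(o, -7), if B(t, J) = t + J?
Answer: 638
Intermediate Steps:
o = -15 (o = -7 - 8 = -15)
B(t, J) = J + t
-29*B(o, -7) = -29*(-7 - 15) = -29*(-22) = 638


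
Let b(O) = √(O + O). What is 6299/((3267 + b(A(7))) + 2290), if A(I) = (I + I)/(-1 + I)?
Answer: 105010629/92640733 - 6299*√42/92640733 ≈ 1.1331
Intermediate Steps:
A(I) = 2*I/(-1 + I) (A(I) = (2*I)/(-1 + I) = 2*I/(-1 + I))
b(O) = √2*√O (b(O) = √(2*O) = √2*√O)
6299/((3267 + b(A(7))) + 2290) = 6299/((3267 + √2*√(2*7/(-1 + 7))) + 2290) = 6299/((3267 + √2*√(2*7/6)) + 2290) = 6299/((3267 + √2*√(2*7*(⅙))) + 2290) = 6299/((3267 + √2*√(7/3)) + 2290) = 6299/((3267 + √2*(√21/3)) + 2290) = 6299/((3267 + √42/3) + 2290) = 6299/(5557 + √42/3)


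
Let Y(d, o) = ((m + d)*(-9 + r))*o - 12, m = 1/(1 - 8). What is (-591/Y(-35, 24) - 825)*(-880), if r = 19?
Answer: 3576698620/4927 ≈ 7.2594e+5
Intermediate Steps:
m = -⅐ (m = 1/(-7) = -⅐ ≈ -0.14286)
Y(d, o) = -12 + o*(-10/7 + 10*d) (Y(d, o) = ((-⅐ + d)*(-9 + 19))*o - 12 = ((-⅐ + d)*10)*o - 12 = (-10/7 + 10*d)*o - 12 = o*(-10/7 + 10*d) - 12 = -12 + o*(-10/7 + 10*d))
(-591/Y(-35, 24) - 825)*(-880) = (-591/(-12 - 10/7*24 + 10*(-35)*24) - 825)*(-880) = (-591/(-12 - 240/7 - 8400) - 825)*(-880) = (-591/(-59124/7) - 825)*(-880) = (-591*(-7/59124) - 825)*(-880) = (1379/19708 - 825)*(-880) = -16257721/19708*(-880) = 3576698620/4927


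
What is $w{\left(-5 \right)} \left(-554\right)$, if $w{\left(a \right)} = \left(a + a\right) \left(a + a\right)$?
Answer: $-55400$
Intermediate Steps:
$w{\left(a \right)} = 4 a^{2}$ ($w{\left(a \right)} = 2 a 2 a = 4 a^{2}$)
$w{\left(-5 \right)} \left(-554\right) = 4 \left(-5\right)^{2} \left(-554\right) = 4 \cdot 25 \left(-554\right) = 100 \left(-554\right) = -55400$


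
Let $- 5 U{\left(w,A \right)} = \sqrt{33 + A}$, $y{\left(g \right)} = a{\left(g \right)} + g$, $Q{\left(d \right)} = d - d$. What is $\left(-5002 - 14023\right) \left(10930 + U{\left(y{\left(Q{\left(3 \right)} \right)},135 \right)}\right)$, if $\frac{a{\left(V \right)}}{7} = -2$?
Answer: $-207943250 + 7610 \sqrt{42} \approx -2.0789 \cdot 10^{8}$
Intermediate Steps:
$Q{\left(d \right)} = 0$
$a{\left(V \right)} = -14$ ($a{\left(V \right)} = 7 \left(-2\right) = -14$)
$y{\left(g \right)} = -14 + g$
$U{\left(w,A \right)} = - \frac{\sqrt{33 + A}}{5}$
$\left(-5002 - 14023\right) \left(10930 + U{\left(y{\left(Q{\left(3 \right)} \right)},135 \right)}\right) = \left(-5002 - 14023\right) \left(10930 - \frac{\sqrt{33 + 135}}{5}\right) = - 19025 \left(10930 - \frac{\sqrt{168}}{5}\right) = - 19025 \left(10930 - \frac{2 \sqrt{42}}{5}\right) = -207943250 + 7610 \sqrt{42}$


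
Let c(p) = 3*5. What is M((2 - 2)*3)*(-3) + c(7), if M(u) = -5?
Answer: 30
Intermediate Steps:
c(p) = 15
M((2 - 2)*3)*(-3) + c(7) = -5*(-3) + 15 = 15 + 15 = 30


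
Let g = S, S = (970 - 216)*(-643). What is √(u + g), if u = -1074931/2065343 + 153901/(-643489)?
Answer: 4*I*√9027098784895028243987203/17260071451 ≈ 696.29*I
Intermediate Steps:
u = -13111228926/17260071451 (u = -1074931*1/2065343 + 153901*(-1/643489) = -1074931/2065343 - 13991/58499 = -13111228926/17260071451 ≈ -0.75963)
S = -484822 (S = 754*(-643) = -484822)
g = -484822
√(u + g) = √(-13111228926/17260071451 - 484822) = √(-8368075472245648/17260071451) = 4*I*√9027098784895028243987203/17260071451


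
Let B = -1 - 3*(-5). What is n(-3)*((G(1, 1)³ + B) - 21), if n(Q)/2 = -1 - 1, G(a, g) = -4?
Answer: 284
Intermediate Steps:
n(Q) = -4 (n(Q) = 2*(-1 - 1) = 2*(-2) = -4)
B = 14 (B = -1 + 15 = 14)
n(-3)*((G(1, 1)³ + B) - 21) = -4*(((-4)³ + 14) - 21) = -4*((-64 + 14) - 21) = -4*(-50 - 21) = -4*(-71) = 284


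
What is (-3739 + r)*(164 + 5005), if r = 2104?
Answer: -8451315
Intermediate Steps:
(-3739 + r)*(164 + 5005) = (-3739 + 2104)*(164 + 5005) = -1635*5169 = -8451315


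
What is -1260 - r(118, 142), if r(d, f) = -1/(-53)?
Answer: -66781/53 ≈ -1260.0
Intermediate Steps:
r(d, f) = 1/53 (r(d, f) = -1*(-1/53) = 1/53)
-1260 - r(118, 142) = -1260 - 1*1/53 = -1260 - 1/53 = -66781/53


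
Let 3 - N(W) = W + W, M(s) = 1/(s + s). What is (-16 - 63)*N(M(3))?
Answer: -632/3 ≈ -210.67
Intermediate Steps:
M(s) = 1/(2*s)
N(W) = 3 - 2*W (N(W) = 3 - (W + W) = 3 - 2*W)
(-16 - 63)*N(M(3)) = (-16 - 63)*(3 - 1/3) = -79*(3 - 1/3) = -79*8/3 = -632/3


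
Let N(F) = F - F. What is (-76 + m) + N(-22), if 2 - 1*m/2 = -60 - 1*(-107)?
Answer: -166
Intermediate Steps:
N(F) = 0
m = -90 (m = 4 - 2*(-60 - 1*(-107)) = 4 - 2*(-60 + 107) = 4 - 2*47 = 4 - 94 = -90)
(-76 + m) + N(-22) = (-76 - 90) + 0 = -166 + 0 = -166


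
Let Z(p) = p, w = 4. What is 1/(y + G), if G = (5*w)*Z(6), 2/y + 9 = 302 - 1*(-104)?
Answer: 397/47642 ≈ 0.0083330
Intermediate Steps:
y = 2/397 (y = 2/(-9 + (302 - 1*(-104))) = 2/(-9 + (302 + 104)) = 2/(-9 + 406) = 2/397 ≈ 0.0050378)
G = 120 (G = (5*4)*6 = 20*6 = 120)
1/(y + G) = 1/(2/397 + 120) = 1/(47642/397) = 397/47642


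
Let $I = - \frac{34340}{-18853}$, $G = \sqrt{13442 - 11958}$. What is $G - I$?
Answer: $- \frac{2020}{1109} + 2 \sqrt{371} \approx 36.701$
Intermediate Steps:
$G = 2 \sqrt{371}$ ($G = \sqrt{1484} = 2 \sqrt{371} \approx 38.523$)
$I = \frac{2020}{1109}$ ($I = \left(-34340\right) \left(- \frac{1}{18853}\right) = \frac{2020}{1109} \approx 1.8215$)
$G - I = 2 \sqrt{371} - \frac{2020}{1109} = - \frac{2020}{1109} + 2 \sqrt{371}$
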